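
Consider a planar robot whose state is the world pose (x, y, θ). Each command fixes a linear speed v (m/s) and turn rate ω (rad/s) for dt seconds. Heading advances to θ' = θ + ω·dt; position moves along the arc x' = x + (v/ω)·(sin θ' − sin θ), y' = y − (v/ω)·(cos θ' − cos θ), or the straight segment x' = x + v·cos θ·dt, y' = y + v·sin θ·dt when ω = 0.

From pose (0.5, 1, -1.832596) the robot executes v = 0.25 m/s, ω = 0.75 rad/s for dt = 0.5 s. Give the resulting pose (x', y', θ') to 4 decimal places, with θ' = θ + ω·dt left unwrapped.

(0.4908, 0.8761, -1.4576)

θ' = -1.8326 + 0.75·0.5 = -1.4576
R = v/ω = 0.25/0.75 = 0.3333
x' = 0.5 + 0.3333·(sin -1.4576 − sin -1.8326) = 0.4908
y' = 1 − 0.3333·(cos -1.4576 − cos -1.8326) = 0.8761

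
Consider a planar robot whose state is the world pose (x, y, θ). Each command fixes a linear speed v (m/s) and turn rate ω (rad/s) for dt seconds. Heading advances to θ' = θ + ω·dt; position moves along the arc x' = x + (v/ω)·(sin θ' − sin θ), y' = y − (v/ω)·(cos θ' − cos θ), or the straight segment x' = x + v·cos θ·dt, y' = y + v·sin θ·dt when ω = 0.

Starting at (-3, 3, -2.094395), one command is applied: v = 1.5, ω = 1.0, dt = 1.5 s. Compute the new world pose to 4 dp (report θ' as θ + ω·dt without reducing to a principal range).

θ' = -2.0944 + 1.0·1.5 = -0.5944
R = v/ω = 1.5/1.0 = 1.5000
x' = -3 + 1.5000·(sin -0.5944 − sin -2.0944) = -2.5410
y' = 3 − 1.5000·(cos -0.5944 − cos -2.0944) = 1.0073

(-2.5410, 1.0073, -0.5944)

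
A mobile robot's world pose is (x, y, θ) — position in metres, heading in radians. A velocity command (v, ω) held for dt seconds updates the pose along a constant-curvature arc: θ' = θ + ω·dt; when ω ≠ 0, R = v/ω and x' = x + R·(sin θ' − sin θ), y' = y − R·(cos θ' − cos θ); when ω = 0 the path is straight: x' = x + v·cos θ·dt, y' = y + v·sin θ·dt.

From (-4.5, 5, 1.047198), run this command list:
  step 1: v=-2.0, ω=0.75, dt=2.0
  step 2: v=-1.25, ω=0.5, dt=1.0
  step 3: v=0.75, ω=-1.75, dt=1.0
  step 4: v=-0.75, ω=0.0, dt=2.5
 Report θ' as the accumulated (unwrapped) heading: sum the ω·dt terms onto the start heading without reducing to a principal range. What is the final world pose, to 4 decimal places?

(-3.3984, -0.2231, 1.2972)

step 1: θ'=2.5472 (R=-2.6667) → pose (-3.6840, 1.4574, 2.5472)
step 2: θ'=3.0472 (R=-2.5000) → pose (-2.5196, 1.0397, 3.0472)
step 3: θ'=1.2972 (R=-0.4286) → pose (-2.8918, 1.5822, 1.2972)
step 4: θ'=1.2972 (straight) → pose (-3.3984, -0.2231, 1.2972)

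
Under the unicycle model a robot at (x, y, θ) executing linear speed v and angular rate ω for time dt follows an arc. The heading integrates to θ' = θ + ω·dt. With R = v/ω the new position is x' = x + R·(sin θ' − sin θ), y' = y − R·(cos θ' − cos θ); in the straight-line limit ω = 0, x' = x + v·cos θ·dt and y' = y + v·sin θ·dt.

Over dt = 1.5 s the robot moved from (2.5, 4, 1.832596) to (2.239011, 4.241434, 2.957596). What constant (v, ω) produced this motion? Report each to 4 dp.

v = 0.2500, ω = 0.7500

Δθ = 2.957596 − 1.832596 = 1.125000
ω = Δθ/dt = 1.125000/1.5 = 0.7500
R = Δx/(sin θ' − sin θ) = 0.3333
v = R·ω = 0.3333·0.7500 = 0.2500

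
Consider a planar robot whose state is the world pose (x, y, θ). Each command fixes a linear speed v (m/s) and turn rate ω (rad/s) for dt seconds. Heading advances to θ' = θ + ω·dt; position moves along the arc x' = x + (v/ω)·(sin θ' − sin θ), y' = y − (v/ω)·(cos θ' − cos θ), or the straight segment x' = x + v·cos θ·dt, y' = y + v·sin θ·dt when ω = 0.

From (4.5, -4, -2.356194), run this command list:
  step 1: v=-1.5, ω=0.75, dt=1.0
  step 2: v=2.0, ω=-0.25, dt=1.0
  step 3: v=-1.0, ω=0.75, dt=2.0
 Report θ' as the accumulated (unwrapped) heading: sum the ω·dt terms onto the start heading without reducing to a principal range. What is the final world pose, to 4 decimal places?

step 1: θ'=-1.6062 (R=-2.0000) → pose (5.0845, -2.6566, -1.6062)
step 2: θ'=-1.8562 (R=-8.0000) → pose (4.7659, -4.6258, -1.8562)
step 3: θ'=-0.3562 (R=-1.3333) → pose (3.9515, -3.0007, -0.3562)

(3.9515, -3.0007, -0.3562)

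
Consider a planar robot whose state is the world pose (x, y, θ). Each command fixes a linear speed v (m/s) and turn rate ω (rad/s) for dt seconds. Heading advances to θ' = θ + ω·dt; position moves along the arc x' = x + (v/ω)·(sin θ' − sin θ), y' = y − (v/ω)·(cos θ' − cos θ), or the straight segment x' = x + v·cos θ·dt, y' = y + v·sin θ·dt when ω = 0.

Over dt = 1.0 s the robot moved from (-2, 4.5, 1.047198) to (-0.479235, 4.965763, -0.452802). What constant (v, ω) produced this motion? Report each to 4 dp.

v = 1.7500, ω = -1.5000

Δθ = -0.452802 − 1.047198 = -1.500000
ω = Δθ/dt = -1.500000/1.0 = -1.5000
R = Δx/(sin θ' − sin θ) = -1.1667
v = R·ω = -1.1667·-1.5000 = 1.7500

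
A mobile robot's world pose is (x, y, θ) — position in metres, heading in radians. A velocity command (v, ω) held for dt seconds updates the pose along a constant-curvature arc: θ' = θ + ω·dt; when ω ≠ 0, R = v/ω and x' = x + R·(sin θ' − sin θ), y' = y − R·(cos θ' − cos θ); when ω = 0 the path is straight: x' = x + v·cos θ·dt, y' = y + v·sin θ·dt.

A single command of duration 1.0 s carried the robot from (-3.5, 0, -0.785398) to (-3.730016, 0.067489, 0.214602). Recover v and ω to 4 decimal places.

Δθ = 0.214602 − -0.785398 = 1.000000
ω = Δθ/dt = 1.000000/1.0 = 1.0000
R = Δx/(sin θ' − sin θ) = -0.2500
v = R·ω = -0.2500·1.0000 = -0.2500

v = -0.2500, ω = 1.0000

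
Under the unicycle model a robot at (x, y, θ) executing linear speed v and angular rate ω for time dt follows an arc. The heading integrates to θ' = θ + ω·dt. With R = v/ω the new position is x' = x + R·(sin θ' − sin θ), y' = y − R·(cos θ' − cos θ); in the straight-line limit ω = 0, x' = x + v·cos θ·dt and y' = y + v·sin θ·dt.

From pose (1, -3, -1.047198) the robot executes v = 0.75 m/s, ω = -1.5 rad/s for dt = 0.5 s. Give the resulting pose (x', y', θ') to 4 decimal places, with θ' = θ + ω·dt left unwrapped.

θ' = -1.0472 + -1.5·0.5 = -1.7972
R = v/ω = 0.75/-1.5 = -0.5000
x' = 1 + -0.5000·(sin -1.7972 − sin -1.0472) = 1.0542
y' = -3 − -0.5000·(cos -1.7972 − cos -1.0472) = -3.3622

(1.0542, -3.3622, -1.7972)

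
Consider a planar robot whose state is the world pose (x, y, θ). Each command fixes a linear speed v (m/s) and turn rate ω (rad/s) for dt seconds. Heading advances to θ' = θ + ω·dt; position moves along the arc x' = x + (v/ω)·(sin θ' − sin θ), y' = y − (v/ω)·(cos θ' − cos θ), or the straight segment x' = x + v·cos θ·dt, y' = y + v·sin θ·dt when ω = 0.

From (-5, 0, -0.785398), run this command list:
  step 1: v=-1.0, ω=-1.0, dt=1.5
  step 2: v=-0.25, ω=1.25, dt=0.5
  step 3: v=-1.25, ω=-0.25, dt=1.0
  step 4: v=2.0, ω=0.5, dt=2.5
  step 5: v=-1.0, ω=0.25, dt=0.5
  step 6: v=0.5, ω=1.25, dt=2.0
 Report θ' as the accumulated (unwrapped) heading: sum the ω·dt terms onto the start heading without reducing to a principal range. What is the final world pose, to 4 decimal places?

step 1: θ'=-2.2854 (R=1.0000) → pose (-5.0482, 1.3624, -2.2854)
step 2: θ'=-1.6604 (R=-0.2000) → pose (-5.0001, 1.4756, -1.6604)
step 3: θ'=-1.9104 (R=5.0000) → pose (-4.7346, 2.6937, -1.9104)
step 4: θ'=-0.6604 (R=4.0000) → pose (-3.4168, -1.7977, -0.6604)
step 5: θ'=-0.5354 (R=-4.0000) → pose (-3.8298, -1.5164, -0.5354)
step 6: θ'=1.9646 (R=0.4000) → pose (-3.2563, -1.0189, 1.9646)

(-3.2563, -1.0189, 1.9646)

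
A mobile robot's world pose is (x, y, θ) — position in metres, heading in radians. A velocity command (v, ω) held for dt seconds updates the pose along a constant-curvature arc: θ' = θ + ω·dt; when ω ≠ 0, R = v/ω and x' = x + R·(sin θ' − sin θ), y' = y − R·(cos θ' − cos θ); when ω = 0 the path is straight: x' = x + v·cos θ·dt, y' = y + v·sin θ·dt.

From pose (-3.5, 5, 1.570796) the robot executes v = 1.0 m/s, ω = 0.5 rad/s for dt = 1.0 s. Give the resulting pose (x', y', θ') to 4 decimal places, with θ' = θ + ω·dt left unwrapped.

θ' = 1.5708 + 0.5·1.0 = 2.0708
R = v/ω = 1.0/0.5 = 2.0000
x' = -3.5 + 2.0000·(sin 2.0708 − sin 1.5708) = -3.7448
y' = 5 − 2.0000·(cos 2.0708 − cos 1.5708) = 5.9589

(-3.7448, 5.9589, 2.0708)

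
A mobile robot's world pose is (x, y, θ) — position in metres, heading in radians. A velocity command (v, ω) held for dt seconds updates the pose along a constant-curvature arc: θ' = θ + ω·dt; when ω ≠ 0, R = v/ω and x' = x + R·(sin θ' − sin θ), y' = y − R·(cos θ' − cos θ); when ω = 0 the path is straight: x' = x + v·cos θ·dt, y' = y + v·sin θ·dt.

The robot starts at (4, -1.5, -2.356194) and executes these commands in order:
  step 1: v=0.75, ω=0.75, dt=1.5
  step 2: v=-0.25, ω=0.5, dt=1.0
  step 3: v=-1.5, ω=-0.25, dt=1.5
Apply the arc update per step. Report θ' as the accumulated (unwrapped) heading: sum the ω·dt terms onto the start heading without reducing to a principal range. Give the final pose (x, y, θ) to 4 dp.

(2.2692, -0.5567, -1.1062)

step 1: θ'=-1.2312 (R=1.0000) → pose (3.7642, -2.5402, -1.2312)
step 2: θ'=-0.7312 (R=-0.5000) → pose (3.6267, -2.3346, -0.7312)
step 3: θ'=-1.1062 (R=6.0000) → pose (2.2692, -0.5567, -1.1062)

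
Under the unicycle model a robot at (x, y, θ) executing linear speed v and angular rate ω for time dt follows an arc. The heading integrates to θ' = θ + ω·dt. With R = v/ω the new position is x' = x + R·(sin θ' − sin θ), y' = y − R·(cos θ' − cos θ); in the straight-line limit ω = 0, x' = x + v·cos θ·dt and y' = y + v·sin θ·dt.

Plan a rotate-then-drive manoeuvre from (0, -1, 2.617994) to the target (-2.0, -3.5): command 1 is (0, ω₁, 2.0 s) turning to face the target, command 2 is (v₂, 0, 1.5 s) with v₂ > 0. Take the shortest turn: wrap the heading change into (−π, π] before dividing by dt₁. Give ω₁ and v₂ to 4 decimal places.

ω₁ = 0.7098, v₂ = 2.1344

heading to target = atan2(-3.5−-1, -2−0) = -2.2455
Δθ = wrap(-2.2455 − 2.6180) = 1.4197; ω₁ = Δθ/dt₁ = 0.7098
distance = √((-2−0)² + (-3.5−-1)²) = 3.2016; v₂ = distance/dt₂ = 2.1344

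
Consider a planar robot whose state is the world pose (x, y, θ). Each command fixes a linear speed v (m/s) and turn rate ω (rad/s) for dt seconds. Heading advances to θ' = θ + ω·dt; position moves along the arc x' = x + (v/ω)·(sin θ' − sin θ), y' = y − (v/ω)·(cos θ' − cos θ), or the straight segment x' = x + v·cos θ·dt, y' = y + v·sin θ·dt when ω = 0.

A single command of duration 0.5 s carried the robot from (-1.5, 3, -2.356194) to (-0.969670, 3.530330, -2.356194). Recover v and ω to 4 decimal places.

Δθ = -2.356194 − -2.356194 = 0.000000
ω = Δθ/dt = 0.000000/0.5 = 0.0000
ω = 0 → v = (Δx·cos θ + Δy·sin θ)/dt = -1.5000

v = -1.5000, ω = 0.0000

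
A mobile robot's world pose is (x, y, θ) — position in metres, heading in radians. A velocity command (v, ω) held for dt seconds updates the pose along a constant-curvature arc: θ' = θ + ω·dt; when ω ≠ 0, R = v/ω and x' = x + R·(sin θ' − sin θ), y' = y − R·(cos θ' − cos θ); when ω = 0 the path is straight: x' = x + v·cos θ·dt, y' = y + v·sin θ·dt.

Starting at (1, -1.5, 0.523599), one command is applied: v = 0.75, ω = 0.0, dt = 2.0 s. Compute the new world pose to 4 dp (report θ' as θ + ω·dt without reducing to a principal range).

(2.2990, -0.7500, 0.5236)

θ' = 0.5236 + 0.0·2.0 = 0.5236
ω = 0 → straight: x' = 1 + 0.75·cos(0.5236)·2.0 = 2.2990
y' = -1.5 + 0.75·sin(0.5236)·2.0 = -0.7500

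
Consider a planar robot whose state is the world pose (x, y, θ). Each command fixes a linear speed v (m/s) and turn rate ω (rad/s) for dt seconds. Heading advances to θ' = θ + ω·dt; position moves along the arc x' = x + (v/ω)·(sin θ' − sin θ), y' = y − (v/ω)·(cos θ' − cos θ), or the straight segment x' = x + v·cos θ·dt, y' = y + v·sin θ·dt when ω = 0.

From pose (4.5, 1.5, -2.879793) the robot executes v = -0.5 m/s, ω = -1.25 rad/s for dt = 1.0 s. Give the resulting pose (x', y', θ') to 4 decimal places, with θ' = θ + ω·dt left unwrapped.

θ' = -2.8798 + -1.25·1.0 = -4.1298
R = v/ω = -0.5/-1.25 = 0.4000
x' = 4.5 + 0.4000·(sin -4.1298 − sin -2.8798) = 4.9375
y' = 1.5 − 0.4000·(cos -4.1298 − cos -2.8798) = 1.3337

(4.9375, 1.3337, -4.1298)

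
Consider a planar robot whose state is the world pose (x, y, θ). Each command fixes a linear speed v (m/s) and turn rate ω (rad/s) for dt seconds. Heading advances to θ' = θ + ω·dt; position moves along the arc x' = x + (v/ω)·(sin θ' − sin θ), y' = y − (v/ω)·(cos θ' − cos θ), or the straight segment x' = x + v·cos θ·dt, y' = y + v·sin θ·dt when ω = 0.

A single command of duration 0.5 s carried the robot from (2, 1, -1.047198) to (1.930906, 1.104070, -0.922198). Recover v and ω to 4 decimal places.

v = -0.2500, ω = 0.2500

Δθ = -0.922198 − -1.047198 = 0.125000
ω = Δθ/dt = 0.125000/0.5 = 0.2500
R = −Δy/(cos θ' − cos θ) = -1.0000
v = R·ω = -1.0000·0.2500 = -0.2500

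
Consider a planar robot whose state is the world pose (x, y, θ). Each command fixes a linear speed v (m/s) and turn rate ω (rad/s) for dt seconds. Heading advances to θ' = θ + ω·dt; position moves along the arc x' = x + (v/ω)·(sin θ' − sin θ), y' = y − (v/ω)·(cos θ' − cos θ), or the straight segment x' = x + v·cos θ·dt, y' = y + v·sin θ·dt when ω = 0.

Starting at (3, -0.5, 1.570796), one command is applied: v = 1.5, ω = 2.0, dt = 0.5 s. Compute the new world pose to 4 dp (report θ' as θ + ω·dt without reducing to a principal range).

θ' = 1.5708 + 2.0·0.5 = 2.5708
R = v/ω = 1.5/2.0 = 0.7500
x' = 3 + 0.7500·(sin 2.5708 − sin 1.5708) = 2.6552
y' = -0.5 − 0.7500·(cos 2.5708 − cos 1.5708) = 0.1311

(2.6552, 0.1311, 2.5708)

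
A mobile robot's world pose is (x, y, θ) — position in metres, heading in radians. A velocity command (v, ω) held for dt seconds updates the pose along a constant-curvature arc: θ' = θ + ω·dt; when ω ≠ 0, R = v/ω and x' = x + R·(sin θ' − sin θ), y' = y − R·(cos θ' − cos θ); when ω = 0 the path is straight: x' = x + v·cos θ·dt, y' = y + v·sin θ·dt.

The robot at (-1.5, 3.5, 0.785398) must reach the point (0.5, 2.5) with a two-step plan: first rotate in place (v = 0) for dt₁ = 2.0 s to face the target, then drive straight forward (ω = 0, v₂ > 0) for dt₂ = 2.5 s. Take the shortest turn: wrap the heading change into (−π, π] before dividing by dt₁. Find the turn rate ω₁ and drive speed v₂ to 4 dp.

heading to target = atan2(2.5−3.5, 0.5−-1.5) = -0.4636
Δθ = wrap(-0.4636 − 0.7854) = -1.2490; ω₁ = Δθ/dt₁ = -0.6245
distance = √((0.5−-1.5)² + (2.5−3.5)²) = 2.2361; v₂ = distance/dt₂ = 0.8944

ω₁ = -0.6245, v₂ = 0.8944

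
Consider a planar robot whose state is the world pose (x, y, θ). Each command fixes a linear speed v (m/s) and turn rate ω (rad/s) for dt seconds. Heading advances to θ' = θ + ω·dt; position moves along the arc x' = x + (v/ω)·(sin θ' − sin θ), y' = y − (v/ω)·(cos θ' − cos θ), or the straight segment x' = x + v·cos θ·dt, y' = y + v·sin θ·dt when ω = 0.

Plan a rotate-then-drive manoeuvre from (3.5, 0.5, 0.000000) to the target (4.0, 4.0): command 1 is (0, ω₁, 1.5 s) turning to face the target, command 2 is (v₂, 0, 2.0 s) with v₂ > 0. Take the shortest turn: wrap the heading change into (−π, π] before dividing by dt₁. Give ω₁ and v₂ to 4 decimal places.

ω₁ = 0.9526, v₂ = 1.7678

heading to target = atan2(4−0.5, 4−3.5) = 1.4289
Δθ = wrap(1.4289 − 0.0000) = 1.4289; ω₁ = Δθ/dt₁ = 0.9526
distance = √((4−3.5)² + (4−0.5)²) = 3.5355; v₂ = distance/dt₂ = 1.7678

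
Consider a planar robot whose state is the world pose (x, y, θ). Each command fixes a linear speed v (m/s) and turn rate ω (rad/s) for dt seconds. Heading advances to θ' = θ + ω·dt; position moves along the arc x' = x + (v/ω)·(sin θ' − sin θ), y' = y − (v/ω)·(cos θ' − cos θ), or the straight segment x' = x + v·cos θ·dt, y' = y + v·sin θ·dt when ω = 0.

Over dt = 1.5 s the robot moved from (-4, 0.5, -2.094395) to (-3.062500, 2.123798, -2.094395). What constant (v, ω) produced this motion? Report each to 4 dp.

v = -1.2500, ω = 0.0000

Δθ = -2.094395 − -2.094395 = 0.000000
ω = Δθ/dt = 0.000000/1.5 = 0.0000
ω = 0 → v = (Δx·cos θ + Δy·sin θ)/dt = -1.2500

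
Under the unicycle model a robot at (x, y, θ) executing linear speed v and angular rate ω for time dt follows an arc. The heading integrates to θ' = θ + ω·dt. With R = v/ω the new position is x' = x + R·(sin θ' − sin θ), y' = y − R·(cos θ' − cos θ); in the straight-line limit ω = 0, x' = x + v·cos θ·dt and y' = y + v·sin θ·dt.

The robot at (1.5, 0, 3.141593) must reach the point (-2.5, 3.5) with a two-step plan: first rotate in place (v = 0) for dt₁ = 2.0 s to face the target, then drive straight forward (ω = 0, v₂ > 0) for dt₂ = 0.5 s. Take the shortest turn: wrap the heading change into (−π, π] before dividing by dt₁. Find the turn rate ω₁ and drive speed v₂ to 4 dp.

heading to target = atan2(3.5−0, -2.5−1.5) = 2.4228
Δθ = wrap(2.4228 − 3.1416) = -0.7188; ω₁ = Δθ/dt₁ = -0.3594
distance = √((-2.5−1.5)² + (3.5−0)²) = 5.3151; v₂ = distance/dt₂ = 10.6301

ω₁ = -0.3594, v₂ = 10.6301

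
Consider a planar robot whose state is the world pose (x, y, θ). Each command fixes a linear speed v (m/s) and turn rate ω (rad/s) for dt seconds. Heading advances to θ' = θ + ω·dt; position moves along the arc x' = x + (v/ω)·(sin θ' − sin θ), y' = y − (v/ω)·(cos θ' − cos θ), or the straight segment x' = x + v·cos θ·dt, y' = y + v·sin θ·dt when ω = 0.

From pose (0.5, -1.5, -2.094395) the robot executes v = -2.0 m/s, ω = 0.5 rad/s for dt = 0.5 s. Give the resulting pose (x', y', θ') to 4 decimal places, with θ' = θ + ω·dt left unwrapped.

(0.8871, -0.5808, -1.8444)

θ' = -2.0944 + 0.5·0.5 = -1.8444
R = v/ω = -2.0/0.5 = -4.0000
x' = 0.5 + -4.0000·(sin -1.8444 − sin -2.0944) = 0.8871
y' = -1.5 − -4.0000·(cos -1.8444 − cos -2.0944) = -0.5808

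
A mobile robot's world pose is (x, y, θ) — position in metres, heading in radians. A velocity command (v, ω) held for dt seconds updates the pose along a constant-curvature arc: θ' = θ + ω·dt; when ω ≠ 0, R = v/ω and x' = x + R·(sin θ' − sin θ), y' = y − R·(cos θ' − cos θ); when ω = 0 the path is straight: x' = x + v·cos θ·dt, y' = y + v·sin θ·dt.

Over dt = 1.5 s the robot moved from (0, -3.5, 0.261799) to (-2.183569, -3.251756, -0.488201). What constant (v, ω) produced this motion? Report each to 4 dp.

v = -1.5000, ω = -0.5000

Δθ = -0.488201 − 0.261799 = -0.750000
ω = Δθ/dt = -0.750000/1.5 = -0.5000
R = Δx/(sin θ' − sin θ) = 3.0000
v = R·ω = 3.0000·-0.5000 = -1.5000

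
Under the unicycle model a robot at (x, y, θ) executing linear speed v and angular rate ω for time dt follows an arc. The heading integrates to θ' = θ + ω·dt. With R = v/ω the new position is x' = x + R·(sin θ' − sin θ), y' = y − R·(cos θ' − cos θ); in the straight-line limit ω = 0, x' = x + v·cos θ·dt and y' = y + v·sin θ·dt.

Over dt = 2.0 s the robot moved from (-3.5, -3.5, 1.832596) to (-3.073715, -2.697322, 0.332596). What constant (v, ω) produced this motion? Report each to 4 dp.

v = 0.5000, ω = -0.7500

Δθ = 0.332596 − 1.832596 = -1.500000
ω = Δθ/dt = -1.500000/2.0 = -0.7500
R = −Δy/(cos θ' − cos θ) = -0.6667
v = R·ω = -0.6667·-0.7500 = 0.5000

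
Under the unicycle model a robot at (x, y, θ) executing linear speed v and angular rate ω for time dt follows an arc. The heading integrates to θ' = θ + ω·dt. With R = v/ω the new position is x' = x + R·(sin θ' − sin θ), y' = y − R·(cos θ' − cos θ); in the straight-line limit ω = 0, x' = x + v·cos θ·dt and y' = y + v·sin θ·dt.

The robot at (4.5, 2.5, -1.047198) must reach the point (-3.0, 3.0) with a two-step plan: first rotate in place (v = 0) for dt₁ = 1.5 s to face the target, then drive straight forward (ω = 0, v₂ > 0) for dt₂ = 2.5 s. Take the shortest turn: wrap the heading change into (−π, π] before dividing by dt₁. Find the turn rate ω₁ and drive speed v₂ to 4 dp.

ω₁ = -1.4406, v₂ = 3.0067

heading to target = atan2(3−2.5, -3−4.5) = 3.0750
Δθ = wrap(3.0750 − -1.0472) = -2.1610; ω₁ = Δθ/dt₁ = -1.4406
distance = √((-3−4.5)² + (3−2.5)²) = 7.5166; v₂ = distance/dt₂ = 3.0067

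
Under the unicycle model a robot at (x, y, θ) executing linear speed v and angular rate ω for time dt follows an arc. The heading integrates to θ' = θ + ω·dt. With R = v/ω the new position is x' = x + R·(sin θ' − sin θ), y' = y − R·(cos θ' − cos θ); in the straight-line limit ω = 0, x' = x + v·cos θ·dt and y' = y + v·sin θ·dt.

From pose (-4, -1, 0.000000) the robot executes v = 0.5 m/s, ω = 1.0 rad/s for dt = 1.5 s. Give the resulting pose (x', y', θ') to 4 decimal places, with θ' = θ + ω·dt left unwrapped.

θ' = 0.0000 + 1.0·1.5 = 1.5000
R = v/ω = 0.5/1.0 = 0.5000
x' = -4 + 0.5000·(sin 1.5000 − sin 0.0000) = -3.5013
y' = -1 − 0.5000·(cos 1.5000 − cos 0.0000) = -0.5354

(-3.5013, -0.5354, 1.5000)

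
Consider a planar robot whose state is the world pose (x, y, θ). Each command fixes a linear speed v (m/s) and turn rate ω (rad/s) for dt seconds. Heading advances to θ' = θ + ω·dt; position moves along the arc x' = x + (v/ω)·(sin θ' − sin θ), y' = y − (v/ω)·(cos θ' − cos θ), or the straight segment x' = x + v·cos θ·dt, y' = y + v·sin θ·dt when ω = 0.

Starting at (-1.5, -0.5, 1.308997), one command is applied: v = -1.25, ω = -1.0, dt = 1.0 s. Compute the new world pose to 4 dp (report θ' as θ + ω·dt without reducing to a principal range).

(-2.3273, -1.3673, 0.3090)

θ' = 1.3090 + -1.0·1.0 = 0.3090
R = v/ω = -1.25/-1.0 = 1.2500
x' = -1.5 + 1.2500·(sin 0.3090 − sin 1.3090) = -2.3273
y' = -0.5 − 1.2500·(cos 0.3090 − cos 1.3090) = -1.3673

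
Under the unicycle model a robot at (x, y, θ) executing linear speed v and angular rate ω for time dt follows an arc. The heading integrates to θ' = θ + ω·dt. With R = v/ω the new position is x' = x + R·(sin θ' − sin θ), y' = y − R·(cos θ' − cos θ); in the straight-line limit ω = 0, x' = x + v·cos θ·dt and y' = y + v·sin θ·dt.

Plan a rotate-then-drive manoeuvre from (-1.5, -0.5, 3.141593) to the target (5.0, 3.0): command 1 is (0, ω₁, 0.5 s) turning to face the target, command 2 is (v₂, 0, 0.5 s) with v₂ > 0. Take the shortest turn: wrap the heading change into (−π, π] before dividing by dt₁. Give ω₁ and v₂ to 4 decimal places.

heading to target = atan2(3−-0.5, 5−-1.5) = 0.4939
Δθ = wrap(0.4939 − 3.1416) = -2.6477; ω₁ = Δθ/dt₁ = -5.2953
distance = √((5−-1.5)² + (3−-0.5)²) = 7.3824; v₂ = distance/dt₂ = 14.7648

ω₁ = -5.2953, v₂ = 14.7648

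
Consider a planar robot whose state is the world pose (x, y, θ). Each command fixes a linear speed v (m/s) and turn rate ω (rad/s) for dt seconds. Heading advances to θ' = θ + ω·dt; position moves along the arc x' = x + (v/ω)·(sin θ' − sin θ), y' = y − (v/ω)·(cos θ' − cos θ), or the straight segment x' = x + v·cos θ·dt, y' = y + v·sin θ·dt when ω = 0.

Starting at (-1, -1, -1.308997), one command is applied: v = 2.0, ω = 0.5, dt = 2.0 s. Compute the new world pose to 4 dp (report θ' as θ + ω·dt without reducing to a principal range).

(1.6473, -3.7753, -0.3090)

θ' = -1.3090 + 0.5·2.0 = -0.3090
R = v/ω = 2.0/0.5 = 4.0000
x' = -1 + 4.0000·(sin -0.3090 − sin -1.3090) = 1.6473
y' = -1 − 4.0000·(cos -0.3090 − cos -1.3090) = -3.7753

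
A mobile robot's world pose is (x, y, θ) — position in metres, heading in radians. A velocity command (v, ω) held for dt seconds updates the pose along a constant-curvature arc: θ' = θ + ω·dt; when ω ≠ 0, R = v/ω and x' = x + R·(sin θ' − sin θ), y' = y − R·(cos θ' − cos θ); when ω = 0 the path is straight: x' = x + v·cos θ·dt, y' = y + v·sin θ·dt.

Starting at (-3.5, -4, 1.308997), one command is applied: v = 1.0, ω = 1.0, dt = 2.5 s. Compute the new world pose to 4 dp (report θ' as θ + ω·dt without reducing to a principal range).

(-5.0849, -2.9558, 3.8090)

θ' = 1.3090 + 1.0·2.5 = 3.8090
R = v/ω = 1.0/1.0 = 1.0000
x' = -3.5 + 1.0000·(sin 3.8090 − sin 1.3090) = -5.0849
y' = -4 − 1.0000·(cos 3.8090 − cos 1.3090) = -2.9558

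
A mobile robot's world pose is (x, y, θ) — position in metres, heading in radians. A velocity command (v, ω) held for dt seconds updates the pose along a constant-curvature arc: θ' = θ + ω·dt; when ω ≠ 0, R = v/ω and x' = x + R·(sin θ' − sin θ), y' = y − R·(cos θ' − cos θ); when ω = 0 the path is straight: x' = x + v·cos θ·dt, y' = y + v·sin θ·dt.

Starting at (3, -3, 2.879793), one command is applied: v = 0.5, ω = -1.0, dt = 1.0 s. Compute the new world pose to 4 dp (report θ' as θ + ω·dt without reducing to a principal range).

(2.6531, -2.6691, 1.8798)

θ' = 2.8798 + -1.0·1.0 = 1.8798
R = v/ω = 0.5/-1.0 = -0.5000
x' = 3 + -0.5000·(sin 1.8798 − sin 2.8798) = 2.6531
y' = -3 − -0.5000·(cos 1.8798 − cos 2.8798) = -2.6691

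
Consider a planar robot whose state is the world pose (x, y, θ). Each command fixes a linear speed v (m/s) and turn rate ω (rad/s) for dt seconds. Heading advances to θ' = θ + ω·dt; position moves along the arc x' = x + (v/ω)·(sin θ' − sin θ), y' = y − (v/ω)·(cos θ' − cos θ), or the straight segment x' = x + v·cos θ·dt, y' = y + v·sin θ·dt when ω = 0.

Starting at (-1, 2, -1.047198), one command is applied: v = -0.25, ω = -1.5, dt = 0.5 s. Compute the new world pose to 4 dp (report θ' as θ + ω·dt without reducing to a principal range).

(-1.0181, 2.1207, -1.7972)

θ' = -1.0472 + -1.5·0.5 = -1.7972
R = v/ω = -0.25/-1.5 = 0.1667
x' = -1 + 0.1667·(sin -1.7972 − sin -1.0472) = -1.0181
y' = 2 − 0.1667·(cos -1.7972 − cos -1.0472) = 2.1207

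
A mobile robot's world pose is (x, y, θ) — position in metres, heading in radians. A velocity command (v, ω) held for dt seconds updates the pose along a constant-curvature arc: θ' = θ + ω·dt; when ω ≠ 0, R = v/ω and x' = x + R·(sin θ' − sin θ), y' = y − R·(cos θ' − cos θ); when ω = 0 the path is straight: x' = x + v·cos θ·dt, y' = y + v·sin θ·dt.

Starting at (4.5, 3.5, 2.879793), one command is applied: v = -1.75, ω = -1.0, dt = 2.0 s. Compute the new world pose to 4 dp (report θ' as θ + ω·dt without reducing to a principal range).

(5.3956, 0.6943, 0.8798)

θ' = 2.8798 + -1.0·2.0 = 0.8798
R = v/ω = -1.75/-1.0 = 1.7500
x' = 4.5 + 1.7500·(sin 0.8798 − sin 2.8798) = 5.3956
y' = 3.5 − 1.7500·(cos 0.8798 − cos 2.8798) = 0.6943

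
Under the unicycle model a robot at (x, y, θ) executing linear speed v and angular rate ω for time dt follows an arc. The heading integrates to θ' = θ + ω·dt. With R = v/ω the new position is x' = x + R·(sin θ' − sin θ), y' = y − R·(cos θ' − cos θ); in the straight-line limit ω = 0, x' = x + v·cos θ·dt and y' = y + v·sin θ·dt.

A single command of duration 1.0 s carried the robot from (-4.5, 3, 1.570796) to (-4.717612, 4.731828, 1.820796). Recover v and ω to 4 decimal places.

v = 1.7500, ω = 0.2500

Δθ = 1.820796 − 1.570796 = 0.250000
ω = Δθ/dt = 0.250000/1.0 = 0.2500
R = −Δy/(cos θ' − cos θ) = 7.0000
v = R·ω = 7.0000·0.2500 = 1.7500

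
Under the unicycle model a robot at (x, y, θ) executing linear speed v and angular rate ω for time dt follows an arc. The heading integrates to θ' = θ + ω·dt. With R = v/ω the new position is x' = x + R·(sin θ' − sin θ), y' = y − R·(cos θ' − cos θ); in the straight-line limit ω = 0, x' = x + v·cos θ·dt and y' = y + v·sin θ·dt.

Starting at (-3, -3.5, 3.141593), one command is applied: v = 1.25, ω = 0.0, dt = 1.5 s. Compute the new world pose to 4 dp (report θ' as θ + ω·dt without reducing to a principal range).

θ' = 3.1416 + 0.0·1.5 = 3.1416
ω = 0 → straight: x' = -3 + 1.25·cos(3.1416)·1.5 = -4.8750
y' = -3.5 + 1.25·sin(3.1416)·1.5 = -3.5000

(-4.8750, -3.5000, 3.1416)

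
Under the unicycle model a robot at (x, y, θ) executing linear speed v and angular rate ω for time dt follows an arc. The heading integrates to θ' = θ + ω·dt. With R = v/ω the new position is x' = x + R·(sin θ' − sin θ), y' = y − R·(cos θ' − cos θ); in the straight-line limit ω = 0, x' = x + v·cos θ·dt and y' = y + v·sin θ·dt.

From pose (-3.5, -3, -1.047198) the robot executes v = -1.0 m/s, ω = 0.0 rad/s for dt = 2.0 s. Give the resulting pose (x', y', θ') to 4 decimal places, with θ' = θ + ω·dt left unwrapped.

(-4.5000, -1.2679, -1.0472)

θ' = -1.0472 + 0.0·2.0 = -1.0472
ω = 0 → straight: x' = -3.5 + -1.0·cos(-1.0472)·2.0 = -4.5000
y' = -3 + -1.0·sin(-1.0472)·2.0 = -1.2679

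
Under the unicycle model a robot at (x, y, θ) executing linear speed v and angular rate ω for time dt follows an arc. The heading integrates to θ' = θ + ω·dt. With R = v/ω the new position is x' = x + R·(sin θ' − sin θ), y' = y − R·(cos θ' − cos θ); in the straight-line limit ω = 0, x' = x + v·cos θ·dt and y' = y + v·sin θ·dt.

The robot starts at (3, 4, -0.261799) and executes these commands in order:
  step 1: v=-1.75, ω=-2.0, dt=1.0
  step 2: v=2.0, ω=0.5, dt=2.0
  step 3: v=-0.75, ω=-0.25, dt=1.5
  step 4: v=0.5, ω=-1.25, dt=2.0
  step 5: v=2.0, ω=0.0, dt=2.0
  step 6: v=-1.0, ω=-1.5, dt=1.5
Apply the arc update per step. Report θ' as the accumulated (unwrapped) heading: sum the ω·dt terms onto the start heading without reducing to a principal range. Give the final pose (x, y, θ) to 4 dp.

(-1.8517, 4.8855, -6.3868)

step 1: θ'=-2.2618 (R=0.8750) → pose (2.5522, 5.4028, -2.2618)
step 2: θ'=-1.2618 (R=4.0000) → pose (1.8241, 1.6372, -1.2618)
step 3: θ'=-1.6368 (R=3.0000) → pose (1.6885, 2.7474, -1.6368)
step 4: θ'=-4.1368 (R=-0.4000) → pose (0.9538, 2.5560, -4.1368)
step 5: θ'=-4.1368 (straight) → pose (-1.2235, 5.9115, -4.1368)
step 6: θ'=-6.3868 (R=0.6667) → pose (-1.8517, 4.8855, -6.3868)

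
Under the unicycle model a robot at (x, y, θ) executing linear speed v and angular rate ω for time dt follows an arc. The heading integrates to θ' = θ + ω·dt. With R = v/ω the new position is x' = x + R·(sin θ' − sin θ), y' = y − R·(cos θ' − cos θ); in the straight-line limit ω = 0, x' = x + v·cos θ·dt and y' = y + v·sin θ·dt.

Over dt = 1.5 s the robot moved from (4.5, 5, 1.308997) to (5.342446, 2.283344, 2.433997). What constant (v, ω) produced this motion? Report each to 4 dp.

v = -2.0000, ω = 0.7500

Δθ = 2.433997 − 1.308997 = 1.125000
ω = Δθ/dt = 1.125000/1.5 = 0.7500
R = −Δy/(cos θ' − cos θ) = -2.6667
v = R·ω = -2.6667·0.7500 = -2.0000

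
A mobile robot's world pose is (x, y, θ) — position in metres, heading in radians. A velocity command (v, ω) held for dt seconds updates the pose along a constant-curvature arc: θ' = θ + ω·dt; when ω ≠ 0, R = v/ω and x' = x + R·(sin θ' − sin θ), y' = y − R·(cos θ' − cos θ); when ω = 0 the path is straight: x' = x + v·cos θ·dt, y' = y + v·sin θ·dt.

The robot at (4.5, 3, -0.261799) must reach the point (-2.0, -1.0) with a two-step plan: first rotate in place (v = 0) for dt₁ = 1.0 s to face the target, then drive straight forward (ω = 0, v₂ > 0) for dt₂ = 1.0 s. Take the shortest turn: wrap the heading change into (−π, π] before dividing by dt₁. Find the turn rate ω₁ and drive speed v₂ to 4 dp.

heading to target = atan2(-1−3, -2−4.5) = -2.5899
Δθ = wrap(-2.5899 − -0.2618) = -2.3281; ω₁ = Δθ/dt₁ = -2.3281
distance = √((-2−4.5)² + (-1−3)²) = 7.6322; v₂ = distance/dt₂ = 7.6322

ω₁ = -2.3281, v₂ = 7.6322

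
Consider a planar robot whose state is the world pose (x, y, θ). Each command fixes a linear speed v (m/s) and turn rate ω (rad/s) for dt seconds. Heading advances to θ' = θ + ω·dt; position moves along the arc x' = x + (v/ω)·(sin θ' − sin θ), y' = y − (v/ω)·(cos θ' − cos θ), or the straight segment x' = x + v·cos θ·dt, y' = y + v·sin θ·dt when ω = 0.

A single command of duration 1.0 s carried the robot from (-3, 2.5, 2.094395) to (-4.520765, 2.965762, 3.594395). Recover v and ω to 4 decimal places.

Δθ = 3.594395 − 2.094395 = 1.500000
ω = Δθ/dt = 1.500000/1.0 = 1.5000
R = Δx/(sin θ' − sin θ) = 1.1667
v = R·ω = 1.1667·1.5000 = 1.7500

v = 1.7500, ω = 1.5000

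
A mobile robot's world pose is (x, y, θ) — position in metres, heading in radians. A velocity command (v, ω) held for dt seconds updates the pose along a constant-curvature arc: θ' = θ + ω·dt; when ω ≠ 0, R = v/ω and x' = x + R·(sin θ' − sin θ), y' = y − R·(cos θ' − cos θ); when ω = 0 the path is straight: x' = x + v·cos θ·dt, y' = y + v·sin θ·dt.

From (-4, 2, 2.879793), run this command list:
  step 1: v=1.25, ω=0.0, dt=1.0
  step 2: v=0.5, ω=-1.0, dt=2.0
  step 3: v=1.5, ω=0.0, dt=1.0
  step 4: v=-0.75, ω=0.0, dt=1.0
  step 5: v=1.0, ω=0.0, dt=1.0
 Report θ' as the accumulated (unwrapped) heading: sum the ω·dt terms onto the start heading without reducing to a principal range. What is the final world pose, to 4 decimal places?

step 1: θ'=2.8798 (straight) → pose (-5.2074, 2.3235, 2.8798)
step 2: θ'=0.8798 (R=-0.5000) → pose (-5.4633, 3.1251, 0.8798)
step 3: θ'=0.8798 (straight) → pose (-4.5073, 4.2811, 0.8798)
step 4: θ'=0.8798 (straight) → pose (-4.9853, 3.7031, 0.8798)
step 5: θ'=0.8798 (straight) → pose (-4.3480, 4.4737, 0.8798)

(-4.3480, 4.4737, 0.8798)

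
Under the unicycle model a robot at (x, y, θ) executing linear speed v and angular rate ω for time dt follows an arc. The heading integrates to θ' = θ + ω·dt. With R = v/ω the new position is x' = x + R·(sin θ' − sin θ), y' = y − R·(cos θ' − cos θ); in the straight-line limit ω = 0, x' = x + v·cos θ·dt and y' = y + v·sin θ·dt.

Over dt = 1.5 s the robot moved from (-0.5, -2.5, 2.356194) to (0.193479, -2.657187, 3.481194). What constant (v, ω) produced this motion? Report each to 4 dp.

Δθ = 3.481194 − 2.356194 = 1.125000
ω = Δθ/dt = 1.125000/1.5 = 0.7500
R = Δx/(sin θ' − sin θ) = -0.6667
v = R·ω = -0.6667·0.7500 = -0.5000

v = -0.5000, ω = 0.7500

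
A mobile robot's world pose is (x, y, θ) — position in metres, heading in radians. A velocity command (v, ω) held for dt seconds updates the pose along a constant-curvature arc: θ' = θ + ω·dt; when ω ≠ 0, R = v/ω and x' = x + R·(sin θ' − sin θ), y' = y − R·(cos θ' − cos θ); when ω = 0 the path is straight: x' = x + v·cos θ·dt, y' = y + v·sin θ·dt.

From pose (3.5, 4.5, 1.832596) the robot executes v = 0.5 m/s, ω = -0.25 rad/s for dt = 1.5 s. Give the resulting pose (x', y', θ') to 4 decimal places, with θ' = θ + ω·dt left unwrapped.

(3.4447, 5.2436, 1.4576)

θ' = 1.8326 + -0.25·1.5 = 1.4576
R = v/ω = 0.5/-0.25 = -2.0000
x' = 3.5 + -2.0000·(sin 1.4576 − sin 1.8326) = 3.4447
y' = 4.5 − -2.0000·(cos 1.4576 − cos 1.8326) = 5.2436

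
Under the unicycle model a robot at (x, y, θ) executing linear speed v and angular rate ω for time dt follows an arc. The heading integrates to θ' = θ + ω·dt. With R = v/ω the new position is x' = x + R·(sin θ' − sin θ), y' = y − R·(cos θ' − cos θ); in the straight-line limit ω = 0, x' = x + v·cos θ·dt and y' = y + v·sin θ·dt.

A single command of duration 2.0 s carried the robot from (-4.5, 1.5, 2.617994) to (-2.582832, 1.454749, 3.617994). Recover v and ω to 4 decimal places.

Δθ = 3.617994 − 2.617994 = 1.000000
ω = Δθ/dt = 1.000000/2.0 = 0.5000
R = Δx/(sin θ' − sin θ) = -2.0000
v = R·ω = -2.0000·0.5000 = -1.0000

v = -1.0000, ω = 0.5000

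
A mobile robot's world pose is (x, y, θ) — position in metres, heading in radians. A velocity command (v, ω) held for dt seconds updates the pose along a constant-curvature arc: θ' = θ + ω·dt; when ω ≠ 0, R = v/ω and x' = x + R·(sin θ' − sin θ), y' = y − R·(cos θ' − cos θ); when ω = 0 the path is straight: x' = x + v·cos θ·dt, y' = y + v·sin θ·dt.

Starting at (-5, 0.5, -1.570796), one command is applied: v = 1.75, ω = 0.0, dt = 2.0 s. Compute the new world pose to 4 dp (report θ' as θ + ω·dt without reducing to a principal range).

(-5.0000, -3.0000, -1.5708)

θ' = -1.5708 + 0.0·2.0 = -1.5708
ω = 0 → straight: x' = -5 + 1.75·cos(-1.5708)·2.0 = -5.0000
y' = 0.5 + 1.75·sin(-1.5708)·2.0 = -3.0000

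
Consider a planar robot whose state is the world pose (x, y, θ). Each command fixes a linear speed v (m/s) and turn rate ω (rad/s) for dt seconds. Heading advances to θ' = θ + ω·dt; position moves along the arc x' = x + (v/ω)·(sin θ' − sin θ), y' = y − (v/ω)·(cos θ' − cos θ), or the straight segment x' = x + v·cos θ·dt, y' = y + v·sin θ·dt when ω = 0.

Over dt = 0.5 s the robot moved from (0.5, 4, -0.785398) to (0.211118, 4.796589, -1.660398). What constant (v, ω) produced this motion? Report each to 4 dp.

v = -1.7500, ω = -1.7500

Δθ = -1.660398 − -0.785398 = -0.875000
ω = Δθ/dt = -0.875000/0.5 = -1.7500
R = −Δy/(cos θ' − cos θ) = 1.0000
v = R·ω = 1.0000·-1.7500 = -1.7500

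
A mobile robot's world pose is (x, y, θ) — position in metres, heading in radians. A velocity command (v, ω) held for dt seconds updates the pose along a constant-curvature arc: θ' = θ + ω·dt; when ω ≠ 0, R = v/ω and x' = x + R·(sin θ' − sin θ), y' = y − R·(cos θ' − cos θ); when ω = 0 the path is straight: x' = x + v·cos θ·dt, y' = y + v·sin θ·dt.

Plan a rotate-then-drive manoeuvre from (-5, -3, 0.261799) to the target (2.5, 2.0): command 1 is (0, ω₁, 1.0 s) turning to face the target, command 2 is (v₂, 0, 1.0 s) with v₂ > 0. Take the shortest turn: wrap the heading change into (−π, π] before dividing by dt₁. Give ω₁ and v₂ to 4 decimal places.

heading to target = atan2(2−-3, 2.5−-5) = 0.5880
Δθ = wrap(0.5880 − 0.2618) = 0.3262; ω₁ = Δθ/dt₁ = 0.3262
distance = √((2.5−-5)² + (2−-3)²) = 9.0139; v₂ = distance/dt₂ = 9.0139

ω₁ = 0.3262, v₂ = 9.0139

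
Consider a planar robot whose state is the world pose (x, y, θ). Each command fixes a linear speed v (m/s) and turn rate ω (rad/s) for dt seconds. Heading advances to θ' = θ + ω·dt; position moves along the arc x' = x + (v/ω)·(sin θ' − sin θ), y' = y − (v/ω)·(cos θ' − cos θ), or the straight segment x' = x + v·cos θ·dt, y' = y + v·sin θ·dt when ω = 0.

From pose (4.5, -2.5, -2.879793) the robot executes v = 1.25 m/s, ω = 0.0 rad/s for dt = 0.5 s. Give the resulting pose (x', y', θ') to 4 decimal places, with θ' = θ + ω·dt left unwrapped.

(3.8963, -2.6618, -2.8798)

θ' = -2.8798 + 0.0·0.5 = -2.8798
ω = 0 → straight: x' = 4.5 + 1.25·cos(-2.8798)·0.5 = 3.8963
y' = -2.5 + 1.25·sin(-2.8798)·0.5 = -2.6618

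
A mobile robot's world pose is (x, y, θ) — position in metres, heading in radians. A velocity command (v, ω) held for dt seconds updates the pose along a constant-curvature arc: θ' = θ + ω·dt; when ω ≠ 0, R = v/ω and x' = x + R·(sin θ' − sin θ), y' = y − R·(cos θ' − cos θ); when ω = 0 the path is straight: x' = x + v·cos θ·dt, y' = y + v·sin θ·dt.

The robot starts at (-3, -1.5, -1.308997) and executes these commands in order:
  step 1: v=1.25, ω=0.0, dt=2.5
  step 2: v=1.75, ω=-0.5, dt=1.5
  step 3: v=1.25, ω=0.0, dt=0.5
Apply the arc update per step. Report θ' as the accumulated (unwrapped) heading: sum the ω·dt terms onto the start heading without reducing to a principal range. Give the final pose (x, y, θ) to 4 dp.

(-2.7740, -7.6180, -2.0590)

step 1: θ'=-1.3090 (straight) → pose (-2.1912, -4.5185, -1.3090)
step 2: θ'=-2.0590 (R=-3.5000) → pose (-2.4808, -7.0660, -2.0590)
step 3: θ'=-2.0590 (straight) → pose (-2.7740, -7.6180, -2.0590)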